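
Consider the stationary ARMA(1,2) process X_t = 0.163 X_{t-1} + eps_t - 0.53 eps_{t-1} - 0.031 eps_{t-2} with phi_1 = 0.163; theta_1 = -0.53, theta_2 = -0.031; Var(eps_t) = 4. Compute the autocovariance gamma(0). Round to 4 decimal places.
\gamma(0) = 4.5727

Multiply the model equation by X_{t-k} and take expectations. With theta_0 = psi_0 = 1 and psi_j the MA(infinity) weights, this gives
  gamma(k) - sum_i phi_i gamma(k-i) = c_k,
  c_k = sigma^2 * sum_{j=k..q} theta_j psi_{j-k}   (c_k = 0 for k > q),
using gamma(-m) = gamma(m).
psi-weights needed (psi_j = theta_j + sum_i phi_i psi_{j-i}):
  psi_1 = theta_1 + phi_1 = -0.53 + (0.163) = -0.367
  psi_2 = theta_2 + phi_1 psi_1 = -0.031 + (0.163)(-0.367) = -0.090821
Right-hand sides:
  c_0 = sigma^2 (1 + theta_1 psi_1 + theta_2 psi_2) = 4 * (1 + (-0.53)(-0.367) + (-0.031)(-0.090821)) = 4 * 1.197325 = 4.789302
  c_1 = sigma^2 (theta_1 + theta_2 psi_1) = 4 * (-0.53 + (-0.031)(-0.367)) = -2.074492
  c_2 = sigma^2 theta_2 = 4 * (-0.031) = -0.124
Equations for k = 0 and k = 1 (AR order 1):
  gamma(0) = phi_1 gamma(1) + c_0
  gamma(1) = phi_1 gamma(0) + c_1
Substituting the second into the first: gamma(0) (1 - phi_1^2) = c_0 + phi_1 c_1, so
  gamma(0) = (c_0 + phi_1 c_1) / (1 - phi_1^2) = (4.789302 + (0.163)(-2.074492)) / (1 - (0.163)^2) = 4.45116 / 0.973431 = 4.57265.
Therefore gamma(0) = 4.5727 (to 4 decimal places).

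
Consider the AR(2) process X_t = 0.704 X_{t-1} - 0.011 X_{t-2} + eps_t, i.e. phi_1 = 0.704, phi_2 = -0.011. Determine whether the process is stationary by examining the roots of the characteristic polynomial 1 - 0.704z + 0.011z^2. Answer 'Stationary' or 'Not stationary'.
\text{Stationary}

The AR(p) characteristic polynomial is P(z) = 1 - 0.704z + 0.011z^2.
Stationarity requires all roots to lie outside the unit circle, i.e. |z| > 1 for every root.
Set 1 + (-0.704) z + (0.011) z^2 = 0, i.e. a z^2 + b z + c = 0 with a = 0.011, b = -0.704, c = 1.
Discriminant D = b^2 - 4ac = (-0.704)^2 - 4*(0.011)*1 = 0.495616 - (0.044) = 0.451616.
D >= 0, so the roots are real: z = (-b +/- sqrt(D)) / (2a) = (0.704 +/- 0.672024) / (0.022).
  z_1 = (0.704 + 0.672024) / (0.022) = 62.5465,   |z_1| = 62.5465.
  z_2 = (0.704 - 0.672024) / (0.022) = 1.4535,   |z_2| = 1.4535.
Moduli of all roots: 62.5465, 1.4535.
All moduli strictly greater than 1? Yes.
Verdict: Stationary.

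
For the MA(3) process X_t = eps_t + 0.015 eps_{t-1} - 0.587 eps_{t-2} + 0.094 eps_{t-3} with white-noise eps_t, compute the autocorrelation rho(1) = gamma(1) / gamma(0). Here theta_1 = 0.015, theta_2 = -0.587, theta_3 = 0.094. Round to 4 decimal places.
\rho(1) = -0.0362

For an MA(q) process with theta_0 = 1, the autocovariance is
  gamma(k) = sigma^2 * sum_{i=0..q-k} theta_i * theta_{i+k},
and rho(k) = gamma(k) / gamma(0). Sigma^2 cancels.
  numerator   = (1)*(0.015) + (0.015)*(-0.587) + (-0.587)*(0.094) = -0.048983.
  denominator = (1)^2 + (0.015)^2 + (-0.587)^2 + (0.094)^2 = 1.35363.
  rho(1) = -0.048983 / 1.35363 = -0.0362.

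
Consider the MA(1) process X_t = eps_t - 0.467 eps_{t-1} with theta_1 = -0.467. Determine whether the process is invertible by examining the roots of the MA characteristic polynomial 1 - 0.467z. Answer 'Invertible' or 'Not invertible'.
\text{Invertible}

The MA(q) characteristic polynomial is P(z) = 1 - 0.467z.
Invertibility requires all roots to lie outside the unit circle, i.e. |z| > 1 for every root.
This is linear in z: 1 + (-0.467) z = 0  =>  z = -1/(-0.467) = 2.141328,  |z| = 2.141328.
Moduli of all roots: 2.1413.
All moduli strictly greater than 1? Yes.
Verdict: Invertible.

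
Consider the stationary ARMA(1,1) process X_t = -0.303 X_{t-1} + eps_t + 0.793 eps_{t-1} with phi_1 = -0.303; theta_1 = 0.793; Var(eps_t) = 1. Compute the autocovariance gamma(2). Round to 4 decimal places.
\gamma(2) = -0.1242

Multiply the model equation by X_{t-k} and take expectations. With theta_0 = psi_0 = 1 and psi_j the MA(infinity) weights, this gives
  gamma(k) - sum_i phi_i gamma(k-i) = c_k,
  c_k = sigma^2 * sum_{j=k..q} theta_j psi_{j-k}   (c_k = 0 for k > q),
using gamma(-m) = gamma(m).
psi-weights needed (psi_j = theta_j + sum_i phi_i psi_{j-i}):
  psi_1 = theta_1 + phi_1 = 0.793 + (-0.303) = 0.49
Right-hand sides:
  c_0 = sigma^2 (1 + theta_1 psi_1) = 1 * (1 + (0.793)(0.49)) = 1 * 1.38857 = 1.38857
  c_1 = sigma^2 theta_1 = 1 * (0.793) = 0.793
  c_2 = 0
Equations for k = 0 and k = 1 (AR order 1):
  gamma(0) = phi_1 gamma(1) + c_0
  gamma(1) = phi_1 gamma(0) + c_1
Substituting the second into the first: gamma(0) (1 - phi_1^2) = c_0 + phi_1 c_1, so
  gamma(0) = (c_0 + phi_1 c_1) / (1 - phi_1^2) = (1.38857 + (-0.303)(0.793)) / (1 - (-0.303)^2) = 1.148291 / 0.908191 = 1.264372.
  gamma(1) = phi_1 gamma(0) + c_1 = (-0.303)(1.264372) + (0.793) = 0.409895.
For k = 2 (> q): gamma(2) = phi_1 gamma(1) = (-0.303)(0.409895) = -0.124198.
Therefore gamma(2) = -0.1242 (to 4 decimal places).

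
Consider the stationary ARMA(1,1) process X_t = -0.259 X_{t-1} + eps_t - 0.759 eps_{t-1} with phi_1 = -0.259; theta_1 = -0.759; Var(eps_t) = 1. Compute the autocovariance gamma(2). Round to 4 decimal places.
\gamma(2) = 0.3382

Multiply the model equation by X_{t-k} and take expectations. With theta_0 = psi_0 = 1 and psi_j the MA(infinity) weights, this gives
  gamma(k) - sum_i phi_i gamma(k-i) = c_k,
  c_k = sigma^2 * sum_{j=k..q} theta_j psi_{j-k}   (c_k = 0 for k > q),
using gamma(-m) = gamma(m).
psi-weights needed (psi_j = theta_j + sum_i phi_i psi_{j-i}):
  psi_1 = theta_1 + phi_1 = -0.759 + (-0.259) = -1.018
Right-hand sides:
  c_0 = sigma^2 (1 + theta_1 psi_1) = 1 * (1 + (-0.759)(-1.018)) = 1 * 1.772662 = 1.772662
  c_1 = sigma^2 theta_1 = 1 * (-0.759) = -0.759
  c_2 = 0
Equations for k = 0 and k = 1 (AR order 1):
  gamma(0) = phi_1 gamma(1) + c_0
  gamma(1) = phi_1 gamma(0) + c_1
Substituting the second into the first: gamma(0) (1 - phi_1^2) = c_0 + phi_1 c_1, so
  gamma(0) = (c_0 + phi_1 c_1) / (1 - phi_1^2) = (1.772662 + (-0.259)(-0.759)) / (1 - (-0.259)^2) = 1.969243 / 0.932919 = 2.11084.
  gamma(1) = phi_1 gamma(0) + c_1 = (-0.259)(2.11084) + (-0.759) = -1.305708.
For k = 2 (> q): gamma(2) = phi_1 gamma(1) = (-0.259)(-1.305708) = 0.338178.
Therefore gamma(2) = 0.3382 (to 4 decimal places).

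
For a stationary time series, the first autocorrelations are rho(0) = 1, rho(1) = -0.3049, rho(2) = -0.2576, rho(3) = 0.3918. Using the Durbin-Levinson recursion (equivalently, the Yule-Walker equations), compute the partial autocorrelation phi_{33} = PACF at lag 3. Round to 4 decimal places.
\phi_{33} = 0.2139

The PACF at lag k is phi_{kk}, the last component of the solution
to the Yule-Walker system G_k phi = r_k where
  (G_k)_{ij} = rho(|i - j|), (r_k)_i = rho(i), i,j = 1..k.
Equivalently, Durbin-Levinson gives phi_{kk} iteratively:
  phi_{11} = rho(1)
  phi_{kk} = [rho(k) - sum_{j=1..k-1} phi_{k-1,j} rho(k-j)]
            / [1 - sum_{j=1..k-1} phi_{k-1,j} rho(j)],
  phi_{k,j} = phi_{k-1,j} - phi_{kk} phi_{k-1,k-j},  j = 1..k-1.
Step k = 1:
  phi_11 = rho(1) = -0.3049.
Step k = 2:
  phi_22 = [rho(2) - phi_11 rho(1)] / [1 - phi_11 rho(1)] = [-0.2576 - (-0.3049)(-0.3049)] / [1 - (-0.3049)(-0.3049)]
         = -0.35056401 / 0.90703599 = -0.386494.
  Update: phi_21 = phi_11 - phi_22 phi_11 = -0.3049 - (-0.386494)(-0.3049) = -0.422742.
Step k = 3:
  phi_33 = [rho(3) - phi_21 rho(2) - phi_22 rho(1)] / [1 - phi_21 rho(1) - phi_22 rho(2)]
    numerator   = 0.3918 - (-0.422742)(-0.2576) - (-0.386494)(-0.3049) = 0.16505962
    denominator = 1 - (-0.422742)(-0.3049) - (-0.386494)(-0.2576) = 0.77154509
  phi_33 = 0.16505962 / 0.77154509 = 0.2139.
Therefore phi_{33} = 0.2139.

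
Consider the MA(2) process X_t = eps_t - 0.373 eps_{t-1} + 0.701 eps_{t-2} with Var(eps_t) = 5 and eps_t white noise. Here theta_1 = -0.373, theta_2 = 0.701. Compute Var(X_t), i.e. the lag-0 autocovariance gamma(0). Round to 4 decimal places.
\gamma(0) = 8.1527

For an MA(q) process X_t = eps_t + sum_i theta_i eps_{t-i} with
Var(eps_t) = sigma^2, the variance is
  gamma(0) = sigma^2 * (1 + sum_i theta_i^2).
  sum_i theta_i^2 = (-0.373)^2 + (0.701)^2 = 0.139129 + 0.491401 = 0.63053.
  gamma(0) = 5 * (1 + 0.63053) = 5 * 1.63053 = 8.15265, which rounds to 8.1527.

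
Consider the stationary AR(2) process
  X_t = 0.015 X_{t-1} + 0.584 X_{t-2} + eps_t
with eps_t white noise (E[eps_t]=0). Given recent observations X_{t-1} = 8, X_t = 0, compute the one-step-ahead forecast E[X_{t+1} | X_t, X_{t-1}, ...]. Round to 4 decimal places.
E[X_{t+1} \mid \mathcal F_t] = 4.6720

For an AR(p) model X_t = c + sum_i phi_i X_{t-i} + eps_t, the
one-step-ahead conditional mean is
  E[X_{t+1} | X_t, ...] = c + sum_i phi_i X_{t+1-i}.
Substitute known values:
  E[X_{t+1} | ...] = (0.015) * (0) + (0.584) * (8)
                   = 4.6720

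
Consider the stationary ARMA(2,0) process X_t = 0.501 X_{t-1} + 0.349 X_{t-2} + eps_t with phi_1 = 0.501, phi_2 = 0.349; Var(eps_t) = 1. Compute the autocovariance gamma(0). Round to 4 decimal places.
\gamma(0) = 2.7927

Multiply the model equation by X_{t-k} and take expectations. With theta_0 = psi_0 = 1 and psi_j the MA(infinity) weights, this gives
  gamma(k) - sum_i phi_i gamma(k-i) = c_k,
  c_k = sigma^2 * sum_{j=k..q} theta_j psi_{j-k}   (c_k = 0 for k > q),
using gamma(-m) = gamma(m).
Pure AR (q = 0): c_0 = sigma^2 = 1, c_k = 0 for k >= 1.
Equations for k = 0, 1, 2 (AR order 2, c_2 = 0):
  (E0) gamma(0) = phi_1 gamma(1) + phi_2 gamma(2) + c_0
  (E1) gamma(1) = phi_1 gamma(0) + phi_2 gamma(1) + c_1
  (E2) gamma(2) = phi_1 gamma(1) + phi_2 gamma(0)
From (E1): gamma(1) = A gamma(0) + B with
  A = phi_1 / (1 - phi_2) = 0.501 / 0.651 = 0.769585,   B = c_1 / (1 - phi_2) = 0 / 0.651 = 0.
Insert (E2) into (E0): gamma(0) (1 - phi_2^2) = phi_1 (1 + phi_2) gamma(1) + c_0.
  phi_1 (1 + phi_2) = (0.501)(1.349) = 0.675849,   1 - phi_2^2 = 0.878199.
Replace gamma(1) by A gamma(0) + B and collect gamma(0):
  gamma(0) [0.878199 - (0.675849)(0.769585)] = c_0 = 1
  gamma(0) * 0.358076 = 1
  gamma(0) = 1 / 0.358076 = 2.792707.
Therefore gamma(0) = 2.7927 (to 4 decimal places).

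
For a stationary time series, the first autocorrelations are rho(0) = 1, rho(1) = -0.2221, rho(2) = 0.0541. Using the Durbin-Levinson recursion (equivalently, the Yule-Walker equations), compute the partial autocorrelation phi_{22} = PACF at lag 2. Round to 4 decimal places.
\phi_{22} = 0.0050

The PACF at lag k is phi_{kk}, the last component of the solution
to the Yule-Walker system G_k phi = r_k where
  (G_k)_{ij} = rho(|i - j|), (r_k)_i = rho(i), i,j = 1..k.
Equivalently, Durbin-Levinson gives phi_{kk} iteratively:
  phi_{11} = rho(1)
  phi_{kk} = [rho(k) - sum_{j=1..k-1} phi_{k-1,j} rho(k-j)]
            / [1 - sum_{j=1..k-1} phi_{k-1,j} rho(j)],
  phi_{k,j} = phi_{k-1,j} - phi_{kk} phi_{k-1,k-j},  j = 1..k-1.
Step k = 1:
  phi_11 = rho(1) = -0.2221.
Step k = 2:
  phi_22 = [rho(2) - phi_11 rho(1)] / [1 - phi_11 rho(1)] = [0.0541 - (-0.2221)(-0.2221)] / [1 - (-0.2221)(-0.2221)]
         = 0.00477159 / 0.95067159 = 0.005.
Therefore phi_{22} = 0.0050.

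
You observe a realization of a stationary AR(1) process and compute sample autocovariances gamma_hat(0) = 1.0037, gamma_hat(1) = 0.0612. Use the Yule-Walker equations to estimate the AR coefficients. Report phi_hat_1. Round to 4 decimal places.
\hat\phi_{1} = 0.0610

The Yule-Walker equations for an AR(p) process read, in matrix form,
  Gamma_p phi = r_p,   with   (Gamma_p)_{ij} = gamma(|i - j|),
                       (r_p)_i = gamma(i),   i,j = 1..p.
Substitute the sample gammas (Toeplitz matrix and right-hand side of size 1):
  Gamma_p = [[1.0037]]
  r_p     = [0.0612]
With p = 1 this is the single equation gamma(0) phi_1 = gamma(1):
  phi_hat_1 = gamma(1) / gamma(0) = 0.0612 / 1.0037 = 0.0610.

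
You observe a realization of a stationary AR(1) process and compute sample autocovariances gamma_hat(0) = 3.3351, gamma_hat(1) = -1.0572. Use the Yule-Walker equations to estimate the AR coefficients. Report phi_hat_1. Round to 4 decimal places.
\hat\phi_{1} = -0.3170

The Yule-Walker equations for an AR(p) process read, in matrix form,
  Gamma_p phi = r_p,   with   (Gamma_p)_{ij} = gamma(|i - j|),
                       (r_p)_i = gamma(i),   i,j = 1..p.
Substitute the sample gammas (Toeplitz matrix and right-hand side of size 1):
  Gamma_p = [[3.3351]]
  r_p     = [-1.0572]
With p = 1 this is the single equation gamma(0) phi_1 = gamma(1):
  phi_hat_1 = gamma(1) / gamma(0) = -1.0572 / 3.3351 = -0.3170.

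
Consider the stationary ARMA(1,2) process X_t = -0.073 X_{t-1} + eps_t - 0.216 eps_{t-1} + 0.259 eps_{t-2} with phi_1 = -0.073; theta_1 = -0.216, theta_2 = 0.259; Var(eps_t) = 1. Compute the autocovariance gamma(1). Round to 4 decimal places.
\gamma(1) = -0.3757

Multiply the model equation by X_{t-k} and take expectations. With theta_0 = psi_0 = 1 and psi_j the MA(infinity) weights, this gives
  gamma(k) - sum_i phi_i gamma(k-i) = c_k,
  c_k = sigma^2 * sum_{j=k..q} theta_j psi_{j-k}   (c_k = 0 for k > q),
using gamma(-m) = gamma(m).
psi-weights needed (psi_j = theta_j + sum_i phi_i psi_{j-i}):
  psi_1 = theta_1 + phi_1 = -0.216 + (-0.073) = -0.289
  psi_2 = theta_2 + phi_1 psi_1 = 0.259 + (-0.073)(-0.289) = 0.280097
Right-hand sides:
  c_0 = sigma^2 (1 + theta_1 psi_1 + theta_2 psi_2) = 1 * (1 + (-0.216)(-0.289) + (0.259)(0.280097)) = 1 * 1.134969 = 1.134969
  c_1 = sigma^2 (theta_1 + theta_2 psi_1) = 1 * (-0.216 + (0.259)(-0.289)) = -0.290851
  c_2 = sigma^2 theta_2 = 1 * (0.259) = 0.259
Equations for k = 0 and k = 1 (AR order 1):
  gamma(0) = phi_1 gamma(1) + c_0
  gamma(1) = phi_1 gamma(0) + c_1
Substituting the second into the first: gamma(0) (1 - phi_1^2) = c_0 + phi_1 c_1, so
  gamma(0) = (c_0 + phi_1 c_1) / (1 - phi_1^2) = (1.134969 + (-0.073)(-0.290851)) / (1 - (-0.073)^2) = 1.156201 / 0.994671 = 1.162396.
  gamma(1) = phi_1 gamma(0) + c_1 = (-0.073)(1.162396) + (-0.290851) = -0.375706.
Therefore gamma(1) = -0.3757 (to 4 decimal places).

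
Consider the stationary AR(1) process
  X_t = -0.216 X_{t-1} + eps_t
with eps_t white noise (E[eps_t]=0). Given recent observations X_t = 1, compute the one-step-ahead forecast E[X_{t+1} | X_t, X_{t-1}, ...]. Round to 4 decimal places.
E[X_{t+1} \mid \mathcal F_t] = -0.2160

For an AR(p) model X_t = c + sum_i phi_i X_{t-i} + eps_t, the
one-step-ahead conditional mean is
  E[X_{t+1} | X_t, ...] = c + sum_i phi_i X_{t+1-i}.
Substitute known values:
  E[X_{t+1} | ...] = (-0.216) * (1)
                   = -0.2160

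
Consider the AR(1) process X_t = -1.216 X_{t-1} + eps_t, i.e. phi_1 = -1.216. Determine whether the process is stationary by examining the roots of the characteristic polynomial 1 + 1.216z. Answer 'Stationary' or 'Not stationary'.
\text{Not stationary}

The AR(p) characteristic polynomial is P(z) = 1 + 1.216z.
Stationarity requires all roots to lie outside the unit circle, i.e. |z| > 1 for every root.
This is linear in z: 1 + (1.216) z = 0  =>  z = -1/(1.216) = -0.822368,  |z| = 0.822368.
Moduli of all roots: 0.8224.
All moduli strictly greater than 1? No.
Verdict: Not stationary.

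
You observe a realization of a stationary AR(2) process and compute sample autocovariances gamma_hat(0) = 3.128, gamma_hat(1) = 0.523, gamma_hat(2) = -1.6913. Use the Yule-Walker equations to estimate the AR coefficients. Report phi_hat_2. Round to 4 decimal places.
\hat\phi_{2} = -0.5850

The Yule-Walker equations for an AR(p) process read, in matrix form,
  Gamma_p phi = r_p,   with   (Gamma_p)_{ij} = gamma(|i - j|),
                       (r_p)_i = gamma(i),   i,j = 1..p.
Substitute the sample gammas (Toeplitz matrix and right-hand side of size 2):
  Gamma_p = [[3.128, 0.523], [0.523, 3.128]]
  r_p     = [0.523, -1.6913]
Written out:
  3.128 phi_1 + 0.523 phi_2 = 0.523
  0.523 phi_1 + 3.128 phi_2 = -1.6913
Solve by Cramer's rule:
  det = gamma(0)^2 - gamma(1)^2 = (3.128)^2 - (0.523)^2 = 9.784384 - 0.273529 = 9.510855
  phi_hat_1 = [gamma(1) gamma(0) - gamma(1) gamma(2)] / det = [(0.523)(3.128) - (0.523)(-1.6913)] / 9.510855 = 2.5204939 / 9.510855 = 0.265
  phi_hat_2 = [gamma(0) gamma(2) - gamma(1)^2] / det = [(3.128)(-1.6913) - (0.523)^2] / 9.510855 = -5.5639154 / 9.510855 = -0.585
So phi_hat = [0.2650, -0.5850].
Therefore phi_hat_2 = -0.5850.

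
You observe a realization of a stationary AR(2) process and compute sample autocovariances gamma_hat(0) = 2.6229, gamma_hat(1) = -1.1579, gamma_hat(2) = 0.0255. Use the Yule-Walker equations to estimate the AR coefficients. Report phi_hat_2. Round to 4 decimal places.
\hat\phi_{2} = -0.2300

The Yule-Walker equations for an AR(p) process read, in matrix form,
  Gamma_p phi = r_p,   with   (Gamma_p)_{ij} = gamma(|i - j|),
                       (r_p)_i = gamma(i),   i,j = 1..p.
Substitute the sample gammas (Toeplitz matrix and right-hand side of size 2):
  Gamma_p = [[2.6229, -1.1579], [-1.1579, 2.6229]]
  r_p     = [-1.1579, 0.0255]
Written out:
  2.6229 phi_1 - 1.1579 phi_2 = -1.1579
  -1.1579 phi_1 + 2.6229 phi_2 = 0.0255
Solve by Cramer's rule:
  det = gamma(0)^2 - gamma(1)^2 = (2.6229)^2 - (-1.1579)^2 = 6.87960441 - 1.34073241 = 5.538872
  phi_hat_1 = [gamma(1) gamma(0) - gamma(1) gamma(2)] / det = [(-1.1579)(2.6229) - (-1.1579)(0.0255)] / 5.538872 = -3.00752946 / 5.538872 = -0.543
  phi_hat_2 = [gamma(0) gamma(2) - gamma(1)^2] / det = [(2.6229)(0.0255) - (-1.1579)^2] / 5.538872 = -1.27384846 / 5.538872 = -0.23
So phi_hat = [-0.5430, -0.2300].
Therefore phi_hat_2 = -0.2300.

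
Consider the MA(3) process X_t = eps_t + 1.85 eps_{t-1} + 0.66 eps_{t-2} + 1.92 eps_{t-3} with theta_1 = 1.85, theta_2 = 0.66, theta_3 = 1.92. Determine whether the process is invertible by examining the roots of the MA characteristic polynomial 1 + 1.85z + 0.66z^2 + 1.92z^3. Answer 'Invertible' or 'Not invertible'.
\text{Not invertible}

The MA(q) characteristic polynomial is P(z) = 1 + 1.85z + 0.66z^2 + 1.92z^3.
Invertibility requires all roots to lie outside the unit circle, i.e. |z| > 1 for every root.
Degree 3: look for a simple real root z0 first, then factor out (1 - z/z0) and solve the remaining quadratic.
Testing z0 = -0.5: P(-0.5) = 1 + (1.85)(-0.5) + (0.66)(-0.5)^2 + (1.92)(-0.5)^3
  = 1 + (-0.925) + (0.165) + (-0.24) = 0.  So z_0 = -0.5 is a root, |z_0| = 0.5.
Divide out the factor (1 + 2 z) = (1 - z/z0) (since 1/z0 = -2):
  P(z) = (1 + 2 z)(1 + (-0.15) z + (0.96) z^2)
  [check: z-coef -0.15 - (-2) = 1.85; z^2-coef 0.96 - (-2)(-0.15) = 0.66; z^3-coef -(-2)(0.96) = 1.92.]
Remaining roots from the quadratic factor 1 + (-0.15) z + (0.96) z^2:
  Set 1 + (-0.15) z + (0.96) z^2 = 0, i.e. a z^2 + b z + c = 0 with a = 0.96, b = -0.15, c = 1.
  Discriminant D = b^2 - 4ac = (-0.15)^2 - 4*(0.96)*1 = 0.0225 - (3.84) = -3.8175.
  D < 0, so the roots are the complex-conjugate pair z = (-b +/- i sqrt(-D)) / (2a) = 0.0781 +/- 1.0176i.
  For a conjugate pair |z|^2 = z * conj(z) = (product of roots) = c/a = 1/(0.96) = 1.041667, so |z| = sqrt(1.041667) = 1.0206 for both roots.
Moduli of all roots: 0.5000, 1.0206, 1.0206.
All moduli strictly greater than 1? No.
Verdict: Not invertible.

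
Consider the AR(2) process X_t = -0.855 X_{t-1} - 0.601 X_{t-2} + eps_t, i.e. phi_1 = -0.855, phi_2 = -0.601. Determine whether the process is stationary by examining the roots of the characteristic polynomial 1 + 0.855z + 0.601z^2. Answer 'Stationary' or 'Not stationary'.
\text{Stationary}

The AR(p) characteristic polynomial is P(z) = 1 + 0.855z + 0.601z^2.
Stationarity requires all roots to lie outside the unit circle, i.e. |z| > 1 for every root.
Set 1 + (0.855) z + (0.601) z^2 = 0, i.e. a z^2 + b z + c = 0 with a = 0.601, b = 0.855, c = 1.
Discriminant D = b^2 - 4ac = (0.855)^2 - 4*(0.601)*1 = 0.731025 - (2.404) = -1.672975.
D < 0, so the roots are the complex-conjugate pair z = (-b +/- i sqrt(-D)) / (2a) = -0.7113 +/- 1.0761i.
For a conjugate pair |z|^2 = z * conj(z) = (product of roots) = c/a = 1/(0.601) = 1.663894, so |z| = sqrt(1.663894) = 1.2899 for both roots.
Moduli of all roots: 1.2899, 1.2899.
All moduli strictly greater than 1? Yes.
Verdict: Stationary.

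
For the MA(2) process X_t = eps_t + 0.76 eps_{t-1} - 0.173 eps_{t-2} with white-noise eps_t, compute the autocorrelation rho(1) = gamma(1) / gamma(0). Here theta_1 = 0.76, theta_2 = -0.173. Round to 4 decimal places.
\rho(1) = 0.3910

For an MA(q) process with theta_0 = 1, the autocovariance is
  gamma(k) = sigma^2 * sum_{i=0..q-k} theta_i * theta_{i+k},
and rho(k) = gamma(k) / gamma(0). Sigma^2 cancels.
  numerator   = (1)*(0.76) + (0.76)*(-0.173) = 0.62852.
  denominator = (1)^2 + (0.76)^2 + (-0.173)^2 = 1.607529.
  rho(1) = 0.62852 / 1.607529 = 0.3910.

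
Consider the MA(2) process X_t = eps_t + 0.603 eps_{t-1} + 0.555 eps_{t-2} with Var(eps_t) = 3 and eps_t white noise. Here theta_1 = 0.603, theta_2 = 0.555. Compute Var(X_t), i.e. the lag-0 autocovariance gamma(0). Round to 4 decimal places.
\gamma(0) = 5.0149

For an MA(q) process X_t = eps_t + sum_i theta_i eps_{t-i} with
Var(eps_t) = sigma^2, the variance is
  gamma(0) = sigma^2 * (1 + sum_i theta_i^2).
  sum_i theta_i^2 = (0.603)^2 + (0.555)^2 = 0.363609 + 0.308025 = 0.671634.
  gamma(0) = 3 * (1 + 0.671634) = 3 * 1.671634 = 5.014902, which rounds to 5.0149.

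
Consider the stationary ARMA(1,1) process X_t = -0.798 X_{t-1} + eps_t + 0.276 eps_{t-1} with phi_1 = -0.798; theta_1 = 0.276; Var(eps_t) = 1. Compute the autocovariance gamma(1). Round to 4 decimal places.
\gamma(1) = -1.1207

Multiply the model equation by X_{t-k} and take expectations. With theta_0 = psi_0 = 1 and psi_j the MA(infinity) weights, this gives
  gamma(k) - sum_i phi_i gamma(k-i) = c_k,
  c_k = sigma^2 * sum_{j=k..q} theta_j psi_{j-k}   (c_k = 0 for k > q),
using gamma(-m) = gamma(m).
psi-weights needed (psi_j = theta_j + sum_i phi_i psi_{j-i}):
  psi_1 = theta_1 + phi_1 = 0.276 + (-0.798) = -0.522
Right-hand sides:
  c_0 = sigma^2 (1 + theta_1 psi_1) = 1 * (1 + (0.276)(-0.522)) = 1 * 0.855928 = 0.855928
  c_1 = sigma^2 theta_1 = 1 * (0.276) = 0.276
  c_2 = 0
Equations for k = 0 and k = 1 (AR order 1):
  gamma(0) = phi_1 gamma(1) + c_0
  gamma(1) = phi_1 gamma(0) + c_1
Substituting the second into the first: gamma(0) (1 - phi_1^2) = c_0 + phi_1 c_1, so
  gamma(0) = (c_0 + phi_1 c_1) / (1 - phi_1^2) = (0.855928 + (-0.798)(0.276)) / (1 - (-0.798)^2) = 0.63568 / 0.363196 = 1.75024.
  gamma(1) = phi_1 gamma(0) + c_1 = (-0.798)(1.75024) + (0.276) = -1.120691.
Therefore gamma(1) = -1.1207 (to 4 decimal places).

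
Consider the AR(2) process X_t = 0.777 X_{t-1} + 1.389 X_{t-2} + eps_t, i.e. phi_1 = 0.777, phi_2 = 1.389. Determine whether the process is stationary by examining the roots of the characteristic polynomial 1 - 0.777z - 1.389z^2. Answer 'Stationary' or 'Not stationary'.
\text{Not stationary}

The AR(p) characteristic polynomial is P(z) = 1 - 0.777z - 1.389z^2.
Stationarity requires all roots to lie outside the unit circle, i.e. |z| > 1 for every root.
Set 1 + (-0.777) z + (-1.389) z^2 = 0, i.e. a z^2 + b z + c = 0 with a = -1.389, b = -0.777, c = 1.
Discriminant D = b^2 - 4ac = (-0.777)^2 - 4*(-1.389)*1 = 0.603729 - (-5.556) = 6.159729.
D >= 0, so the roots are real: z = (-b +/- sqrt(D)) / (2a) = (0.777 +/- 2.48188) / (-2.778).
  z_1 = (0.777 + 2.48188) / (-2.778) = -1.1731,   |z_1| = 1.1731.
  z_2 = (0.777 - 2.48188) / (-2.778) = 0.6137,   |z_2| = 0.6137.
Moduli of all roots: 1.1731, 0.6137.
All moduli strictly greater than 1? No.
Verdict: Not stationary.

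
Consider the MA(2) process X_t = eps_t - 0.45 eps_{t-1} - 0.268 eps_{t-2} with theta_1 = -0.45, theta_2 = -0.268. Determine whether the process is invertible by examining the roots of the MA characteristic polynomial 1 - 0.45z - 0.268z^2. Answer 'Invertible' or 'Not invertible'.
\text{Invertible}

The MA(q) characteristic polynomial is P(z) = 1 - 0.45z - 0.268z^2.
Invertibility requires all roots to lie outside the unit circle, i.e. |z| > 1 for every root.
Set 1 + (-0.45) z + (-0.268) z^2 = 0, i.e. a z^2 + b z + c = 0 with a = -0.268, b = -0.45, c = 1.
Discriminant D = b^2 - 4ac = (-0.45)^2 - 4*(-0.268)*1 = 0.2025 - (-1.072) = 1.2745.
D >= 0, so the roots are real: z = (-b +/- sqrt(D)) / (2a) = (0.45 +/- 1.128938) / (-0.536).
  z_1 = (0.45 + 1.128938) / (-0.536) = -2.9458,   |z_1| = 2.9458.
  z_2 = (0.45 - 1.128938) / (-0.536) = 1.2667,   |z_2| = 1.2667.
Moduli of all roots: 2.9458, 1.2667.
All moduli strictly greater than 1? Yes.
Verdict: Invertible.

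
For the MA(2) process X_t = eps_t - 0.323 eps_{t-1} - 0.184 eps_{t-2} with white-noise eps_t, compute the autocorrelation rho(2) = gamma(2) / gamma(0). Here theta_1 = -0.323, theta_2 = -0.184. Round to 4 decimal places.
\rho(2) = -0.1617

For an MA(q) process with theta_0 = 1, the autocovariance is
  gamma(k) = sigma^2 * sum_{i=0..q-k} theta_i * theta_{i+k},
and rho(k) = gamma(k) / gamma(0). Sigma^2 cancels.
  numerator   = (1)*(-0.184) = -0.184.
  denominator = (1)^2 + (-0.323)^2 + (-0.184)^2 = 1.138185.
  rho(2) = -0.184 / 1.138185 = -0.1617.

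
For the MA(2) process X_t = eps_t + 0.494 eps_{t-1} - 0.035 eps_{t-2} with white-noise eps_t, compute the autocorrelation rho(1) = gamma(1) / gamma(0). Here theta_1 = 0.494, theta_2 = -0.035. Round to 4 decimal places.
\rho(1) = 0.3828

For an MA(q) process with theta_0 = 1, the autocovariance is
  gamma(k) = sigma^2 * sum_{i=0..q-k} theta_i * theta_{i+k},
and rho(k) = gamma(k) / gamma(0). Sigma^2 cancels.
  numerator   = (1)*(0.494) + (0.494)*(-0.035) = 0.47671.
  denominator = (1)^2 + (0.494)^2 + (-0.035)^2 = 1.245261.
  rho(1) = 0.47671 / 1.245261 = 0.3828.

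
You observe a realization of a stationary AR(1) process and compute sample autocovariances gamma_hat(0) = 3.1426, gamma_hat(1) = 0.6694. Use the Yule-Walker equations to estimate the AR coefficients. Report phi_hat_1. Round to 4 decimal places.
\hat\phi_{1} = 0.2130

The Yule-Walker equations for an AR(p) process read, in matrix form,
  Gamma_p phi = r_p,   with   (Gamma_p)_{ij} = gamma(|i - j|),
                       (r_p)_i = gamma(i),   i,j = 1..p.
Substitute the sample gammas (Toeplitz matrix and right-hand side of size 1):
  Gamma_p = [[3.1426]]
  r_p     = [0.6694]
With p = 1 this is the single equation gamma(0) phi_1 = gamma(1):
  phi_hat_1 = gamma(1) / gamma(0) = 0.6694 / 3.1426 = 0.2130.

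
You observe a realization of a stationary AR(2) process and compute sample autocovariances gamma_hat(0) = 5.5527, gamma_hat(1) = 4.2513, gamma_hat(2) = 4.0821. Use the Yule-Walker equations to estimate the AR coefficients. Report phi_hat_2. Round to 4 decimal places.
\hat\phi_{2} = 0.3600

The Yule-Walker equations for an AR(p) process read, in matrix form,
  Gamma_p phi = r_p,   with   (Gamma_p)_{ij} = gamma(|i - j|),
                       (r_p)_i = gamma(i),   i,j = 1..p.
Substitute the sample gammas (Toeplitz matrix and right-hand side of size 2):
  Gamma_p = [[5.5527, 4.2513], [4.2513, 5.5527]]
  r_p     = [4.2513, 4.0821]
Written out:
  5.5527 phi_1 + 4.2513 phi_2 = 4.2513
  4.2513 phi_1 + 5.5527 phi_2 = 4.0821
Solve by Cramer's rule:
  det = gamma(0)^2 - gamma(1)^2 = (5.5527)^2 - (4.2513)^2 = 30.83247729 - 18.07355169 = 12.7589256
  phi_hat_1 = [gamma(1) gamma(0) - gamma(1) gamma(2)] / det = [(4.2513)(5.5527) - (4.2513)(4.0821)] / 12.7589256 = 6.25196178 / 12.7589256 = 0.49
  phi_hat_2 = [gamma(0) gamma(2) - gamma(1)^2] / det = [(5.5527)(4.0821) - (4.2513)^2] / 12.7589256 = 4.59312498 / 12.7589256 = 0.36
So phi_hat = [0.4900, 0.3600].
Therefore phi_hat_2 = 0.3600.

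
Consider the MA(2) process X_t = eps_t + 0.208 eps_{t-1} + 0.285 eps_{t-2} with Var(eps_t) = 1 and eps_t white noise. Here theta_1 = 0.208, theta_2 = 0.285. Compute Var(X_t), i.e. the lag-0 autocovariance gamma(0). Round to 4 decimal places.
\gamma(0) = 1.1245

For an MA(q) process X_t = eps_t + sum_i theta_i eps_{t-i} with
Var(eps_t) = sigma^2, the variance is
  gamma(0) = sigma^2 * (1 + sum_i theta_i^2).
  sum_i theta_i^2 = (0.208)^2 + (0.285)^2 = 0.043264 + 0.081225 = 0.124489.
  gamma(0) = 1 * (1 + 0.124489) = 1 * 1.124489 = 1.124489, which rounds to 1.1245.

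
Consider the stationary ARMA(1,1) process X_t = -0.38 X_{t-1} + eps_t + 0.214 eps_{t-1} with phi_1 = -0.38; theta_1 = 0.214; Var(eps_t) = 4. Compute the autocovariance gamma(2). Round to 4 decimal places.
\gamma(2) = 0.2709

Multiply the model equation by X_{t-k} and take expectations. With theta_0 = psi_0 = 1 and psi_j the MA(infinity) weights, this gives
  gamma(k) - sum_i phi_i gamma(k-i) = c_k,
  c_k = sigma^2 * sum_{j=k..q} theta_j psi_{j-k}   (c_k = 0 for k > q),
using gamma(-m) = gamma(m).
psi-weights needed (psi_j = theta_j + sum_i phi_i psi_{j-i}):
  psi_1 = theta_1 + phi_1 = 0.214 + (-0.38) = -0.166
Right-hand sides:
  c_0 = sigma^2 (1 + theta_1 psi_1) = 4 * (1 + (0.214)(-0.166)) = 4 * 0.964476 = 3.857904
  c_1 = sigma^2 theta_1 = 4 * (0.214) = 0.856
  c_2 = 0
Equations for k = 0 and k = 1 (AR order 1):
  gamma(0) = phi_1 gamma(1) + c_0
  gamma(1) = phi_1 gamma(0) + c_1
Substituting the second into the first: gamma(0) (1 - phi_1^2) = c_0 + phi_1 c_1, so
  gamma(0) = (c_0 + phi_1 c_1) / (1 - phi_1^2) = (3.857904 + (-0.38)(0.856)) / (1 - (-0.38)^2) = 3.532624 / 0.8556 = 4.128827.
  gamma(1) = phi_1 gamma(0) + c_1 = (-0.38)(4.128827) + (0.856) = -0.712954.
For k = 2 (> q): gamma(2) = phi_1 gamma(1) = (-0.38)(-0.712954) = 0.270923.
Therefore gamma(2) = 0.2709 (to 4 decimal places).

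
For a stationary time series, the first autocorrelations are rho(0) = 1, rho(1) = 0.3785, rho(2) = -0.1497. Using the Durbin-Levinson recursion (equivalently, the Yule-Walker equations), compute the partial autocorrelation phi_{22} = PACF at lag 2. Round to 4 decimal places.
\phi_{22} = -0.3420

The PACF at lag k is phi_{kk}, the last component of the solution
to the Yule-Walker system G_k phi = r_k where
  (G_k)_{ij} = rho(|i - j|), (r_k)_i = rho(i), i,j = 1..k.
Equivalently, Durbin-Levinson gives phi_{kk} iteratively:
  phi_{11} = rho(1)
  phi_{kk} = [rho(k) - sum_{j=1..k-1} phi_{k-1,j} rho(k-j)]
            / [1 - sum_{j=1..k-1} phi_{k-1,j} rho(j)],
  phi_{k,j} = phi_{k-1,j} - phi_{kk} phi_{k-1,k-j},  j = 1..k-1.
Step k = 1:
  phi_11 = rho(1) = 0.3785.
Step k = 2:
  phi_22 = [rho(2) - phi_11 rho(1)] / [1 - phi_11 rho(1)] = [-0.1497 - (0.3785)(0.3785)] / [1 - (0.3785)(0.3785)]
         = -0.29296225 / 0.85673775 = -0.342.
Therefore phi_{22} = -0.3420.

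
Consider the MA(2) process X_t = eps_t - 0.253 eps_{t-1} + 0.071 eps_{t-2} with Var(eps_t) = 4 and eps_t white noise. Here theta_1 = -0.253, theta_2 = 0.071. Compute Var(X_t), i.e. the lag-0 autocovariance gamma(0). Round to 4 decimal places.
\gamma(0) = 4.2762

For an MA(q) process X_t = eps_t + sum_i theta_i eps_{t-i} with
Var(eps_t) = sigma^2, the variance is
  gamma(0) = sigma^2 * (1 + sum_i theta_i^2).
  sum_i theta_i^2 = (-0.253)^2 + (0.071)^2 = 0.064009 + 0.005041 = 0.06905.
  gamma(0) = 4 * (1 + 0.06905) = 4 * 1.06905 = 4.2762.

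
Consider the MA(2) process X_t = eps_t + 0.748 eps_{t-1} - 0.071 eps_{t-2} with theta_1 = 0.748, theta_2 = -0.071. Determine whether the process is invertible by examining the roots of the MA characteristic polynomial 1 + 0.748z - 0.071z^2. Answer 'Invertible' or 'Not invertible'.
\text{Invertible}

The MA(q) characteristic polynomial is P(z) = 1 + 0.748z - 0.071z^2.
Invertibility requires all roots to lie outside the unit circle, i.e. |z| > 1 for every root.
Set 1 + (0.748) z + (-0.071) z^2 = 0, i.e. a z^2 + b z + c = 0 with a = -0.071, b = 0.748, c = 1.
Discriminant D = b^2 - 4ac = (0.748)^2 - 4*(-0.071)*1 = 0.559504 - (-0.284) = 0.843504.
D >= 0, so the roots are real: z = (-b +/- sqrt(D)) / (2a) = (-0.748 +/- 0.918425) / (-0.142).
  z_1 = (-0.748 + 0.918425) / (-0.142) = -1.2002,   |z_1| = 1.2002.
  z_2 = (-0.748 - 0.918425) / (-0.142) = 11.7354,   |z_2| = 11.7354.
Moduli of all roots: 1.2002, 11.7354.
All moduli strictly greater than 1? Yes.
Verdict: Invertible.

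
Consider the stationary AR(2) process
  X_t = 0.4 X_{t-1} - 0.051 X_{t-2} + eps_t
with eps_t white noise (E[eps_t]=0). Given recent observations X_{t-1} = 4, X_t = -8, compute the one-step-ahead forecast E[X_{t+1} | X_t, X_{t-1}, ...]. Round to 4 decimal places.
E[X_{t+1} \mid \mathcal F_t] = -3.4040

For an AR(p) model X_t = c + sum_i phi_i X_{t-i} + eps_t, the
one-step-ahead conditional mean is
  E[X_{t+1} | X_t, ...] = c + sum_i phi_i X_{t+1-i}.
Substitute known values:
  E[X_{t+1} | ...] = (0.4) * (-8) + (-0.051) * (4)
                   = -3.4040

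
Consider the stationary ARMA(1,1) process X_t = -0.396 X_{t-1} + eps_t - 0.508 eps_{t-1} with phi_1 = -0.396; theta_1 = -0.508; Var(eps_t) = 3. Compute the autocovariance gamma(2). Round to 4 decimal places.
\gamma(2) = 1.5299

Multiply the model equation by X_{t-k} and take expectations. With theta_0 = psi_0 = 1 and psi_j the MA(infinity) weights, this gives
  gamma(k) - sum_i phi_i gamma(k-i) = c_k,
  c_k = sigma^2 * sum_{j=k..q} theta_j psi_{j-k}   (c_k = 0 for k > q),
using gamma(-m) = gamma(m).
psi-weights needed (psi_j = theta_j + sum_i phi_i psi_{j-i}):
  psi_1 = theta_1 + phi_1 = -0.508 + (-0.396) = -0.904
Right-hand sides:
  c_0 = sigma^2 (1 + theta_1 psi_1) = 3 * (1 + (-0.508)(-0.904)) = 3 * 1.459232 = 4.377696
  c_1 = sigma^2 theta_1 = 3 * (-0.508) = -1.524
  c_2 = 0
Equations for k = 0 and k = 1 (AR order 1):
  gamma(0) = phi_1 gamma(1) + c_0
  gamma(1) = phi_1 gamma(0) + c_1
Substituting the second into the first: gamma(0) (1 - phi_1^2) = c_0 + phi_1 c_1, so
  gamma(0) = (c_0 + phi_1 c_1) / (1 - phi_1^2) = (4.377696 + (-0.396)(-1.524)) / (1 - (-0.396)^2) = 4.9812 / 0.843184 = 5.907607.
  gamma(1) = phi_1 gamma(0) + c_1 = (-0.396)(5.907607) + (-1.524) = -3.863413.
For k = 2 (> q): gamma(2) = phi_1 gamma(1) = (-0.396)(-3.863413) = 1.529911.
Therefore gamma(2) = 1.5299 (to 4 decimal places).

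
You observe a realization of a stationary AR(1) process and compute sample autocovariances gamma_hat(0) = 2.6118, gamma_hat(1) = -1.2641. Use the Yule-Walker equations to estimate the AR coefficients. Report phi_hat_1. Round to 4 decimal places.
\hat\phi_{1} = -0.4840

The Yule-Walker equations for an AR(p) process read, in matrix form,
  Gamma_p phi = r_p,   with   (Gamma_p)_{ij} = gamma(|i - j|),
                       (r_p)_i = gamma(i),   i,j = 1..p.
Substitute the sample gammas (Toeplitz matrix and right-hand side of size 1):
  Gamma_p = [[2.6118]]
  r_p     = [-1.2641]
With p = 1 this is the single equation gamma(0) phi_1 = gamma(1):
  phi_hat_1 = gamma(1) / gamma(0) = -1.2641 / 2.6118 = -0.4840.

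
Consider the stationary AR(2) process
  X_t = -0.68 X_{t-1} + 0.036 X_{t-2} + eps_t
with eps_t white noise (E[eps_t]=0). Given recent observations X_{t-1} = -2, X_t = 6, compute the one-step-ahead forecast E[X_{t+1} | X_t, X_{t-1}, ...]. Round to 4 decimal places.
E[X_{t+1} \mid \mathcal F_t] = -4.1520

For an AR(p) model X_t = c + sum_i phi_i X_{t-i} + eps_t, the
one-step-ahead conditional mean is
  E[X_{t+1} | X_t, ...] = c + sum_i phi_i X_{t+1-i}.
Substitute known values:
  E[X_{t+1} | ...] = (-0.68) * (6) + (0.036) * (-2)
                   = -4.1520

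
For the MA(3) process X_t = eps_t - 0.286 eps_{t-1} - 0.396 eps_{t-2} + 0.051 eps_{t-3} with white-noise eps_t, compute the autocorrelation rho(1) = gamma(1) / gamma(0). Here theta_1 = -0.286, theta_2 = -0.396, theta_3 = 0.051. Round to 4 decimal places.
\rho(1) = -0.1554

For an MA(q) process with theta_0 = 1, the autocovariance is
  gamma(k) = sigma^2 * sum_{i=0..q-k} theta_i * theta_{i+k},
and rho(k) = gamma(k) / gamma(0). Sigma^2 cancels.
  numerator   = (1)*(-0.286) + (-0.286)*(-0.396) + (-0.396)*(0.051) = -0.19294.
  denominator = (1)^2 + (-0.286)^2 + (-0.396)^2 + (0.051)^2 = 1.241213.
  rho(1) = -0.19294 / 1.241213 = -0.1554.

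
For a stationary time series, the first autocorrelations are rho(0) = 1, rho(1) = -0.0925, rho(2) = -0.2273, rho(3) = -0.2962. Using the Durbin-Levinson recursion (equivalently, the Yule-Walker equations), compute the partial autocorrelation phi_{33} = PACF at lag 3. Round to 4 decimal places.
\phi_{33} = -0.3680

The PACF at lag k is phi_{kk}, the last component of the solution
to the Yule-Walker system G_k phi = r_k where
  (G_k)_{ij} = rho(|i - j|), (r_k)_i = rho(i), i,j = 1..k.
Equivalently, Durbin-Levinson gives phi_{kk} iteratively:
  phi_{11} = rho(1)
  phi_{kk} = [rho(k) - sum_{j=1..k-1} phi_{k-1,j} rho(k-j)]
            / [1 - sum_{j=1..k-1} phi_{k-1,j} rho(j)],
  phi_{k,j} = phi_{k-1,j} - phi_{kk} phi_{k-1,k-j},  j = 1..k-1.
Step k = 1:
  phi_11 = rho(1) = -0.0925.
Step k = 2:
  phi_22 = [rho(2) - phi_11 rho(1)] / [1 - phi_11 rho(1)] = [-0.2273 - (-0.0925)(-0.0925)] / [1 - (-0.0925)(-0.0925)]
         = -0.23585625 / 0.99144375 = -0.237892.
  Update: phi_21 = phi_11 - phi_22 phi_11 = -0.0925 - (-0.237892)(-0.0925) = -0.114505.
Step k = 3:
  phi_33 = [rho(3) - phi_21 rho(2) - phi_22 rho(1)] / [1 - phi_21 rho(1) - phi_22 rho(2)]
    numerator   = -0.2962 - (-0.114505)(-0.2273) - (-0.237892)(-0.0925) = -0.34423197
    denominator = 1 - (-0.114505)(-0.0925) - (-0.237892)(-0.2273) = 0.9353355
  phi_33 = -0.34423197 / 0.9353355 = -0.368.
Therefore phi_{33} = -0.3680.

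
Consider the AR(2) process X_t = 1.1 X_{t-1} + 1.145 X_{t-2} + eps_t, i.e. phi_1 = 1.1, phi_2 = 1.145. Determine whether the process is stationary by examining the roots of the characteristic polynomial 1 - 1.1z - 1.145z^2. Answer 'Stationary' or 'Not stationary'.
\text{Not stationary}

The AR(p) characteristic polynomial is P(z) = 1 - 1.1z - 1.145z^2.
Stationarity requires all roots to lie outside the unit circle, i.e. |z| > 1 for every root.
Set 1 + (-1.1) z + (-1.145) z^2 = 0, i.e. a z^2 + b z + c = 0 with a = -1.145, b = -1.1, c = 1.
Discriminant D = b^2 - 4ac = (-1.1)^2 - 4*(-1.145)*1 = 1.21 - (-4.58) = 5.79.
D >= 0, so the roots are real: z = (-b +/- sqrt(D)) / (2a) = (1.1 +/- 2.406242) / (-2.29).
  z_1 = (1.1 + 2.406242) / (-2.29) = -1.5311,   |z_1| = 1.5311.
  z_2 = (1.1 - 2.406242) / (-2.29) = 0.5704,   |z_2| = 0.5704.
Moduli of all roots: 1.5311, 0.5704.
All moduli strictly greater than 1? No.
Verdict: Not stationary.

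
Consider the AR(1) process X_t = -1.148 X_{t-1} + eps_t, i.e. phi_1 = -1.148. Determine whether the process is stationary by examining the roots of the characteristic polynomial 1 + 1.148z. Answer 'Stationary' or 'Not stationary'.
\text{Not stationary}

The AR(p) characteristic polynomial is P(z) = 1 + 1.148z.
Stationarity requires all roots to lie outside the unit circle, i.e. |z| > 1 for every root.
This is linear in z: 1 + (1.148) z = 0  =>  z = -1/(1.148) = -0.87108,  |z| = 0.87108.
Moduli of all roots: 0.8711.
All moduli strictly greater than 1? No.
Verdict: Not stationary.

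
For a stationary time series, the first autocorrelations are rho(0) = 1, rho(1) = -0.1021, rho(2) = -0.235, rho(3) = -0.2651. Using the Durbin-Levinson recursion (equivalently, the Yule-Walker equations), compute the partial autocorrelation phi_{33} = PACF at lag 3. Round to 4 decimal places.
\phi_{33} = -0.3450

The PACF at lag k is phi_{kk}, the last component of the solution
to the Yule-Walker system G_k phi = r_k where
  (G_k)_{ij} = rho(|i - j|), (r_k)_i = rho(i), i,j = 1..k.
Equivalently, Durbin-Levinson gives phi_{kk} iteratively:
  phi_{11} = rho(1)
  phi_{kk} = [rho(k) - sum_{j=1..k-1} phi_{k-1,j} rho(k-j)]
            / [1 - sum_{j=1..k-1} phi_{k-1,j} rho(j)],
  phi_{k,j} = phi_{k-1,j} - phi_{kk} phi_{k-1,k-j},  j = 1..k-1.
Step k = 1:
  phi_11 = rho(1) = -0.1021.
Step k = 2:
  phi_22 = [rho(2) - phi_11 rho(1)] / [1 - phi_11 rho(1)] = [-0.235 - (-0.1021)(-0.1021)] / [1 - (-0.1021)(-0.1021)]
         = -0.24542441 / 0.98957559 = -0.24801.
  Update: phi_21 = phi_11 - phi_22 phi_11 = -0.1021 - (-0.24801)(-0.1021) = -0.127422.
Step k = 3:
  phi_33 = [rho(3) - phi_21 rho(2) - phi_22 rho(1)] / [1 - phi_21 rho(1) - phi_22 rho(2)]
    numerator   = -0.2651 - (-0.127422)(-0.235) - (-0.24801)(-0.1021) = -0.32036592
    denominator = 1 - (-0.127422)(-0.1021) - (-0.24801)(-0.235) = 0.92870794
  phi_33 = -0.32036592 / 0.92870794 = -0.345.
Therefore phi_{33} = -0.3450.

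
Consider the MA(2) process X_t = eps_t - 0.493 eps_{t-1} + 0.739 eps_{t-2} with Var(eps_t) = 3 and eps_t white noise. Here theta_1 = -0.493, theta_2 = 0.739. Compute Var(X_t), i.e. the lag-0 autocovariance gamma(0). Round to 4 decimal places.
\gamma(0) = 5.3675

For an MA(q) process X_t = eps_t + sum_i theta_i eps_{t-i} with
Var(eps_t) = sigma^2, the variance is
  gamma(0) = sigma^2 * (1 + sum_i theta_i^2).
  sum_i theta_i^2 = (-0.493)^2 + (0.739)^2 = 0.243049 + 0.546121 = 0.78917.
  gamma(0) = 3 * (1 + 0.78917) = 3 * 1.78917 = 5.36751, which rounds to 5.3675.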